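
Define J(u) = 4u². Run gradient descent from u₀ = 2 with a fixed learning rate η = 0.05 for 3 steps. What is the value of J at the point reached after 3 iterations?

0.746496

J′(u) = 8u
u₁ = 2 − 0.05·16 = 1.2
u₂ = 1.2 − 0.05·9.6 = 0.72
u₃ = 0.72 − 0.05·5.76 = 0.432
J(0.432) = 0.746496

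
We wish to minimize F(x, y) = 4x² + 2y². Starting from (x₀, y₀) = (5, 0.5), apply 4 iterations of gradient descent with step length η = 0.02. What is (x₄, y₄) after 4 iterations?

∇F = (8x, 4y)
(x₁, y₁) = (5, 0.5) − 0.02·(40, 2) = (4.2, 0.46)
(x₂, y₂) = (4.2, 0.46) − 0.02·(33.6, 1.84) = (3.528, 0.4232)
(x₃, y₃) = (3.528, 0.4232) − 0.02·(28.224, 1.6928) = (2.96352, 0.389344)
(x₄, y₄) = (2.96352, 0.389344) − 0.02·(23.70816, 1.557376) = (2.4893568, 0.35819648)

(2.4893568, 0.35819648)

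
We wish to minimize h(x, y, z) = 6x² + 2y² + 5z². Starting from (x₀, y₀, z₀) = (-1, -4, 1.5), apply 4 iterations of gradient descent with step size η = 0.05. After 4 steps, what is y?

-1.6384

∇h = (12x, 4y, 10z)
(x₁, y₁, z₁) = (-1, -4, 1.5) − 0.05·(-12, -16, 15) = (-0.4, -3.2, 0.75)
(x₂, y₂, z₂) = (-0.4, -3.2, 0.75) − 0.05·(-4.8, -12.8, 7.5) = (-0.16, -2.56, 0.375)
(x₃, y₃, z₃) = (-0.16, -2.56, 0.375) − 0.05·(-1.92, -10.24, 3.75) = (-0.064, -2.048, 0.1875)
(x₄, y₄, z₄) = (-0.064, -2.048, 0.1875) − 0.05·(-0.768, -8.192, 1.875) = (-0.0256, -1.6384, 0.09375)
y = -1.6384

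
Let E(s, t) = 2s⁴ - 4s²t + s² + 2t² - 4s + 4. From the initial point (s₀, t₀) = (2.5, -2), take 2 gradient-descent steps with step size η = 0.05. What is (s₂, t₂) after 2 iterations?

(73.8368, 6.448)

∇E = (8s³ - 8st + 2s - 4, -4s² + 4t)
(s₁, t₁) = (2.5, -2) − 0.05·(166, -33) = (-5.8, -0.35)
(s₂, t₂) = (-5.8, -0.35) − 0.05·(-1592.736, -135.96) = (73.8368, 6.448)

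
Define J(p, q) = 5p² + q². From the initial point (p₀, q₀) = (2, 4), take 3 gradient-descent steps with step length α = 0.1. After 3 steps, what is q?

2.048

∇J = (10p, 2q)
(p₁, q₁) = (2, 4) − 0.1·(20, 8) = (0, 3.2)
(p₂, q₂) = (0, 3.2) − 0.1·(0, 6.4) = (0, 2.56)
(p₃, q₃) = (0, 2.56) − 0.1·(0, 5.12) = (0, 2.048)
q = 2.048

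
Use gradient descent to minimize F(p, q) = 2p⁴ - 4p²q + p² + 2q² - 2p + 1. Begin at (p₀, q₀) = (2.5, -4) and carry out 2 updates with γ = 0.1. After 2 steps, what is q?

134.016

∇F = (8p³ - 8pq + 2p - 2, -4p² + 4q)
(p₁, q₁) = (2.5, -4) − 0.1·(208, -41) = (-18.3, 0.1)
(p₂, q₂) = (-18.3, 0.1) − 0.1·(-49051.856, -1339.16) = (4886.8856, 134.016)
q = 134.016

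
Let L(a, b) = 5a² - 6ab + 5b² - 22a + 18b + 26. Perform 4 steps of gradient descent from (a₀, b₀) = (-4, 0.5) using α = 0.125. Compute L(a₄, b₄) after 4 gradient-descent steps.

196.0791015625

∇L = (10a - 6b - 22, -6a + 10b + 18)
(a₁, b₁) = (-4, 0.5) − 0.125·(-65, 47) = (4.125, -5.375)
(a₂, b₂) = (4.125, -5.375) − 0.125·(51.5, -60.5) = (-2.3125, 2.1875)
(a₃, b₃) = (-2.3125, 2.1875) − 0.125·(-58.25, 53.75) = (4.96875, -4.53125)
(a₄, b₄) = (4.96875, -4.53125) − 0.125·(54.875, -57.125) = (-1.890625, 2.609375)
L(-1.890625, 2.609375) = 196.0791015625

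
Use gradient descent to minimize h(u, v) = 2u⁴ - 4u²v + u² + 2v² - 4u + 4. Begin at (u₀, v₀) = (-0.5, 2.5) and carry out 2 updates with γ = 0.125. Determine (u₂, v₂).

∇h = (8u³ - 8uv + 2u - 4, -4u² + 4v)
(u₁, v₁) = (-0.5, 2.5) − 0.125·(4, 9) = (-1, 1.375)
(u₂, v₂) = (-1, 1.375) − 0.125·(-3, 1.5) = (-0.625, 1.1875)

(-0.625, 1.1875)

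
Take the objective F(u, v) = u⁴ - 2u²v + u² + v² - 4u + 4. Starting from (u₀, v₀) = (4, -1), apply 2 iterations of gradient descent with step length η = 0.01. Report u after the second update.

∇F = (4u³ - 4uv + 2u - 4, -2u² + 2v)
Step 1: at (4, -1), ∇F = (276, -34) → (4, -1) − 0.01·(276, -34) = (1.24, -0.66)
Step 2: at (1.24, -0.66), ∇F = (9.380096, -4.3952) → (1.24, -0.66) − 0.01·(9.380096, -4.3952) = (1.14619904, -0.616048)
u = 1.14619904

1.14619904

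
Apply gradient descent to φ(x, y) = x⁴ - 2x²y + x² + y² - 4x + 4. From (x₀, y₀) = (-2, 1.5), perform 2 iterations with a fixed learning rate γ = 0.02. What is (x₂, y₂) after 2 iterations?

(-1.24784128, 1.618944)

∇φ = (4x³ - 4xy + 2x - 4, -2x² + 2y)
(x₁, y₁) = (-2, 1.5) − 0.02·(-28, -5) = (-1.44, 1.6)
(x₂, y₂) = (-1.44, 1.6) − 0.02·(-9.607936, -0.9472) = (-1.24784128, 1.618944)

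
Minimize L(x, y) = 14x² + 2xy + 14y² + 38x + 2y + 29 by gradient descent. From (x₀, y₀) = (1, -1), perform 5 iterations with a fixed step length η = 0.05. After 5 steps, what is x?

∇L = (28x + 2y + 38, 2x + 28y + 2)
Step 1: at (1, -1), ∇L = (64, -24) → (1, -1) − 0.05·(64, -24) = (-2.2, 0.2)
Step 2: at (-2.2, 0.2), ∇L = (-23.2, 3.2) → (-2.2, 0.2) − 0.05·(-23.2, 3.2) = (-1.04, 0.04)
Step 3: at (-1.04, 0.04), ∇L = (8.96, 1.04) → (-1.04, 0.04) − 0.05·(8.96, 1.04) = (-1.488, -0.012)
Step 4: at (-1.488, -0.012), ∇L = (-3.688, -1.312) → (-1.488, -0.012) − 0.05·(-3.688, -1.312) = (-1.3036, 0.0536)
Step 5: at (-1.3036, 0.0536), ∇L = (1.6064, 0.8936) → (-1.3036, 0.0536) − 0.05·(1.6064, 0.8936) = (-1.38392, 0.00892)
x = -1.38392

-1.38392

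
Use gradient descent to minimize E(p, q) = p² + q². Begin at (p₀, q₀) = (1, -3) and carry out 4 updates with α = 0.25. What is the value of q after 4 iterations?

-0.1875

∇E = (2p, 2q)
(p₁, q₁) = (1, -3) − 0.25·(2, -6) = (0.5, -1.5)
(p₂, q₂) = (0.5, -1.5) − 0.25·(1, -3) = (0.25, -0.75)
(p₃, q₃) = (0.25, -0.75) − 0.25·(0.5, -1.5) = (0.125, -0.375)
(p₄, q₄) = (0.125, -0.375) − 0.25·(0.25, -0.75) = (0.0625, -0.1875)
q = -0.1875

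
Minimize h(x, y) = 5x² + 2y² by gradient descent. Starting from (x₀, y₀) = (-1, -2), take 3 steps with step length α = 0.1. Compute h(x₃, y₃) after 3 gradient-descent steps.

∇h = (10x, 4y)
(x₁, y₁) = (-1, -2) − 0.1·(-10, -8) = (0, -1.2)
(x₂, y₂) = (0, -1.2) − 0.1·(0, -4.8) = (0, -0.72)
(x₃, y₃) = (0, -0.72) − 0.1·(0, -2.88) = (0, -0.432)
h(0, -0.432) = 0.373248

0.373248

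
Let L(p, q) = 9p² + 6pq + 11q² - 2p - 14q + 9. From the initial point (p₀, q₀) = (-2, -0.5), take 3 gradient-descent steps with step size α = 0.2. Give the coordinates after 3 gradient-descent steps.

(96.52, 127.14)

∇L = (18p + 6q - 2, 6p + 22q - 14)
(p₁, q₁) = (-2, -0.5) − 0.2·(-41, -37) = (6.2, 6.9)
(p₂, q₂) = (6.2, 6.9) − 0.2·(151, 175) = (-24, -28.1)
(p₃, q₃) = (-24, -28.1) − 0.2·(-602.6, -776.2) = (96.52, 127.14)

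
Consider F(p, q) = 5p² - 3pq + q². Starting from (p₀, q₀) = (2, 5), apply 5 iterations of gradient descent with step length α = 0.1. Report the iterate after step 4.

(1.1154, 3.3461)

∇F = (10p - 3q, -3p + 2q)
Step 1: at (2, 5), ∇F = (5, 4) → (2, 5) − 0.1·(5, 4) = (1.5, 4.6)
Step 2: at (1.5, 4.6), ∇F = (1.2, 4.7) → (1.5, 4.6) − 0.1·(1.2, 4.7) = (1.38, 4.13)
Step 3: at (1.38, 4.13), ∇F = (1.41, 4.12) → (1.38, 4.13) − 0.1·(1.41, 4.12) = (1.239, 3.718)
Step 4: at (1.239, 3.718), ∇F = (1.236, 3.719) → (1.239, 3.718) − 0.1·(1.236, 3.719) = (1.1154, 3.3461)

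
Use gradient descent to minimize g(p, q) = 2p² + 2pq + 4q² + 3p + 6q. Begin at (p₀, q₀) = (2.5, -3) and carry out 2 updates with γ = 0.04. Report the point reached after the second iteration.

∇g = (4p + 2q + 3, 2p + 8q + 6)
Step 1: at (2.5, -3), ∇g = (7, -13) → (2.5, -3) − 0.04·(7, -13) = (2.22, -2.48)
Step 2: at (2.22, -2.48), ∇g = (6.92, -9.4) → (2.22, -2.48) − 0.04·(6.92, -9.4) = (1.9432, -2.104)

(1.9432, -2.104)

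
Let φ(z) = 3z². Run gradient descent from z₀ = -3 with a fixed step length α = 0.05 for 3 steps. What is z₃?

φ′(z) = 6z
z₁ = -3 − 0.05·(-18) = -2.1
z₂ = -2.1 − 0.05·(-12.6) = -1.47
z₃ = -1.47 − 0.05·(-8.82) = -1.029

-1.029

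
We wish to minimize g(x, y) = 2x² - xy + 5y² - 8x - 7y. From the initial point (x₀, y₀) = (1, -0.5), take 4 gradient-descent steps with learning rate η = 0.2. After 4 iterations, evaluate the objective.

∇g = (4x - y - 8, -x + 10y - 7)
Step 1: at (1, -0.5), ∇g = (-3.5, -13) → (1, -0.5) − 0.2·(-3.5, -13) = (1.7, 2.1)
Step 2: at (1.7, 2.1), ∇g = (-3.3, 12.3) → (1.7, 2.1) − 0.2·(-3.3, 12.3) = (2.36, -0.36)
Step 3: at (2.36, -0.36), ∇g = (1.8, -12.96) → (2.36, -0.36) − 0.2·(1.8, -12.96) = (2, 2.232)
Step 4: at (2, 2.232), ∇g = (-2.232, 13.32) → (2, 2.232) − 0.2·(-2.232, 13.32) = (2.4464, -0.432)
g(2.4464, -0.432) = -2.58748928

-2.58748928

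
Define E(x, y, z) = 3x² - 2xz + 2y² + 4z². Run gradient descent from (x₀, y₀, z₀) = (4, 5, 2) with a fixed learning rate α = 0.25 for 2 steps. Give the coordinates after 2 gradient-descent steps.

(0.5, 0, -0.5)

∇E = (6x - 2z, 4y, -2x + 8z)
Step 1: at (4, 5, 2), ∇E = (20, 20, 8) → (4, 5, 2) − 0.25·(20, 20, 8) = (-1, 0, 0)
Step 2: at (-1, 0, 0), ∇E = (-6, 0, 2) → (-1, 0, 0) − 0.25·(-6, 0, 2) = (0.5, 0, -0.5)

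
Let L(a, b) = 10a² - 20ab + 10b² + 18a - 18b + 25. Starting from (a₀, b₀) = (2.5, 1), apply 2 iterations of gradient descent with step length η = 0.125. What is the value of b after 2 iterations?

-17

∇L = (20a - 20b + 18, -20a + 20b - 18)
Step 1: at (2.5, 1), ∇L = (48, -48) → (2.5, 1) − 0.125·(48, -48) = (-3.5, 7)
Step 2: at (-3.5, 7), ∇L = (-192, 192) → (-3.5, 7) − 0.125·(-192, 192) = (20.5, -17)
b = -17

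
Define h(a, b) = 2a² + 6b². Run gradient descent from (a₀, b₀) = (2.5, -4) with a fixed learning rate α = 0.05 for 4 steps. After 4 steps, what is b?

-0.1024

∇h = (4a, 12b)
Step 1: at (2.5, -4), ∇h = (10, -48) → (2.5, -4) − 0.05·(10, -48) = (2, -1.6)
Step 2: at (2, -1.6), ∇h = (8, -19.2) → (2, -1.6) − 0.05·(8, -19.2) = (1.6, -0.64)
Step 3: at (1.6, -0.64), ∇h = (6.4, -7.68) → (1.6, -0.64) − 0.05·(6.4, -7.68) = (1.28, -0.256)
Step 4: at (1.28, -0.256), ∇h = (5.12, -3.072) → (1.28, -0.256) − 0.05·(5.12, -3.072) = (1.024, -0.1024)
b = -0.1024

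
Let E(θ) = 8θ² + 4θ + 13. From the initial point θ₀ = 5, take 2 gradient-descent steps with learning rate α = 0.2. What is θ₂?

E′(θ) = 16θ + 4
θ₁ = 5 − 0.2·84 = -11.8
θ₂ = -11.8 − 0.2·(-184.8) = 25.16

25.16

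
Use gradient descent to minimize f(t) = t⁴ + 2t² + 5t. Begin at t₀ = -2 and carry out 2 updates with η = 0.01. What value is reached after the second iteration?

f′(t) = 4t³ + 4t + 5
Step 1: f′(-2) = -35; t₁ = -2 − 0.01·(-35) = -1.65
Step 2: f′(-1.65) = -19.5685; t₂ = -1.65 − 0.01·(-19.5685) = -1.454315

-1.454315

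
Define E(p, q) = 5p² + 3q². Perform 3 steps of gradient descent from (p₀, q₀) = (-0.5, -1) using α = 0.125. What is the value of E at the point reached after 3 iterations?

0.00103759765625

∇E = (10p, 6q)
(p₁, q₁) = (-0.5, -1) − 0.125·(-5, -6) = (0.125, -0.25)
(p₂, q₂) = (0.125, -0.25) − 0.125·(1.25, -1.5) = (-0.03125, -0.0625)
(p₃, q₃) = (-0.03125, -0.0625) − 0.125·(-0.3125, -0.375) = (0.0078125, -0.015625)
E(0.0078125, -0.015625) = 0.00103759765625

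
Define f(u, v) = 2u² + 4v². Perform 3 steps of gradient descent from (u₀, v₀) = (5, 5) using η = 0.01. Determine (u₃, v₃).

∇f = (4u, 8v)
(u₁, v₁) = (5, 5) − 0.01·(20, 40) = (4.8, 4.6)
(u₂, v₂) = (4.8, 4.6) − 0.01·(19.2, 36.8) = (4.608, 4.232)
(u₃, v₃) = (4.608, 4.232) − 0.01·(18.432, 33.856) = (4.42368, 3.89344)

(4.42368, 3.89344)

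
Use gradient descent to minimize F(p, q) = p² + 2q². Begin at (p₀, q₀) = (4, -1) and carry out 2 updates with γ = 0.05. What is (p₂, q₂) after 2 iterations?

(3.24, -0.64)

∇F = (2p, 4q)
(p₁, q₁) = (4, -1) − 0.05·(8, -4) = (3.6, -0.8)
(p₂, q₂) = (3.6, -0.8) − 0.05·(7.2, -3.2) = (3.24, -0.64)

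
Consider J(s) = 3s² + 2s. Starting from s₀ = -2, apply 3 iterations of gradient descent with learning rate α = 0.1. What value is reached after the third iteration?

J′(s) = 6s + 2
Step 1: J′(-2) = -10; s₁ = -2 − 0.1·(-10) = -1
Step 2: J′(-1) = -4; s₂ = -1 − 0.1·(-4) = -0.6
Step 3: J′(-0.6) = -1.6; s₃ = -0.6 − 0.1·(-1.6) = -0.44

-0.44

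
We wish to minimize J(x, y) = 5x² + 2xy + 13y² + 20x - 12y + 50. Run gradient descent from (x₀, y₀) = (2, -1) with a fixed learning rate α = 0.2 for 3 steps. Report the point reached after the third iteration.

∇J = (10x + 2y + 20, 2x + 26y - 12)
Step 1: at (2, -1), ∇J = (38, -34) → (2, -1) − 0.2·(38, -34) = (-5.6, 5.8)
Step 2: at (-5.6, 5.8), ∇J = (-24.4, 127.6) → (-5.6, 5.8) − 0.2·(-24.4, 127.6) = (-0.72, -19.72)
Step 3: at (-0.72, -19.72), ∇J = (-26.64, -526.16) → (-0.72, -19.72) − 0.2·(-26.64, -526.16) = (4.608, 85.512)

(4.608, 85.512)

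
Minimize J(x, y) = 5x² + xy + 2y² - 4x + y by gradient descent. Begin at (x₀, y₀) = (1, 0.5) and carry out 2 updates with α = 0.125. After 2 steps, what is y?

∇J = (10x + y - 4, x + 4y + 1)
Step 1: at (1, 0.5), ∇J = (6.5, 4) → (1, 0.5) − 0.125·(6.5, 4) = (0.1875, 0)
Step 2: at (0.1875, 0), ∇J = (-2.125, 1.1875) → (0.1875, 0) − 0.125·(-2.125, 1.1875) = (0.453125, -0.1484375)
y = -0.1484375

-0.1484375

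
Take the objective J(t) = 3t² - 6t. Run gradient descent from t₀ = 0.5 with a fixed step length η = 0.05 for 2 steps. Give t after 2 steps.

0.755

J′(t) = 6t - 6
Step 1: J′(0.5) = -3; t₁ = 0.5 − 0.05·(-3) = 0.65
Step 2: J′(0.65) = -2.1; t₂ = 0.65 − 0.05·(-2.1) = 0.755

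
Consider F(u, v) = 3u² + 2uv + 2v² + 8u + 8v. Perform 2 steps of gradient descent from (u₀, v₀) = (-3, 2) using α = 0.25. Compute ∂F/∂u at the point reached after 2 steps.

-0.5

∇F = (6u + 2v + 8, 2u + 4v + 8)
Step 1: at (-3, 2), ∇F = (-6, 10) → (-3, 2) − 0.25·(-6, 10) = (-1.5, -0.5)
Step 2: at (-1.5, -0.5), ∇F = (-2, 3) → (-1.5, -0.5) − 0.25·(-2, 3) = (-1, -1.25)
∂F/∂u at (-1, -1.25) = -0.5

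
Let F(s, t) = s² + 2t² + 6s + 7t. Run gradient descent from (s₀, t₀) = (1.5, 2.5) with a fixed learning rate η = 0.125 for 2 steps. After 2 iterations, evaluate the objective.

-6.4599609375

∇F = (2s + 6, 4t + 7)
(s₁, t₁) = (1.5, 2.5) − 0.125·(9, 17) = (0.375, 0.375)
(s₂, t₂) = (0.375, 0.375) − 0.125·(6.75, 8.5) = (-0.46875, -0.6875)
F(-0.46875, -0.6875) = -6.4599609375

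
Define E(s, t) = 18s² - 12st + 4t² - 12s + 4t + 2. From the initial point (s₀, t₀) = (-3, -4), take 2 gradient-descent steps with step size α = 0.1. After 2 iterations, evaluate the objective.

5253.5936

∇E = (36s - 12t - 12, -12s + 8t + 4)
Step 1: at (-3, -4), ∇E = (-72, 8) → (-3, -4) − 0.1·(-72, 8) = (4.2, -4.8)
Step 2: at (4.2, -4.8), ∇E = (196.8, -84.8) → (4.2, -4.8) − 0.1·(196.8, -84.8) = (-15.48, 3.68)
E(-15.48, 3.68) = 5253.5936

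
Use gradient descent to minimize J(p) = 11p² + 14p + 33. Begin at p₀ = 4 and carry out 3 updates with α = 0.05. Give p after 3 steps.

J′(p) = 22p + 14
Step 1: J′(4) = 102; p₁ = 4 − 0.05·102 = -1.1
Step 2: J′(-1.1) = -10.2; p₂ = -1.1 − 0.05·(-10.2) = -0.59
Step 3: J′(-0.59) = 1.02; p₃ = -0.59 − 0.05·1.02 = -0.641

-0.641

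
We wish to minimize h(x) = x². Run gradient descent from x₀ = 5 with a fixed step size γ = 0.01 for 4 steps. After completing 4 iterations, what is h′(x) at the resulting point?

9.2236816

h′(x) = 2x
x₁ = 5 − 0.01·10 = 4.9
x₂ = 4.9 − 0.01·9.8 = 4.802
x₃ = 4.802 − 0.01·9.604 = 4.70596
x₄ = 4.70596 − 0.01·9.41192 = 4.6118408
h′(x) at (4.6118408) = 9.2236816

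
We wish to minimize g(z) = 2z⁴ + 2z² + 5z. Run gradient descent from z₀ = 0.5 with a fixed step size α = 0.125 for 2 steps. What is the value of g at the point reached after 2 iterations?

-1.9921875

g′(z) = 8z³ + 4z + 5
Step 1: g′(0.5) = 8; z₁ = 0.5 − 0.125·8 = -0.5
Step 2: g′(-0.5) = 2; z₂ = -0.5 − 0.125·2 = -0.75
g(-0.75) = -1.9921875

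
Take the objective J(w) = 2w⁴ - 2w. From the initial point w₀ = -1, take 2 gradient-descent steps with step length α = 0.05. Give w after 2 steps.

J′(w) = 8w³ - 2
w₁ = -1 − 0.05·(-10) = -0.5
w₂ = -0.5 − 0.05·(-3) = -0.35

-0.35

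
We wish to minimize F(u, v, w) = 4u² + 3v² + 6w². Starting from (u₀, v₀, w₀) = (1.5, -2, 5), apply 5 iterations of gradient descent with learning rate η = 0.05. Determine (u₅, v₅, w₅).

(0.11664, -0.33614, 0.0512)

∇F = (8u, 6v, 12w)
(u₁, v₁, w₁) = (1.5, -2, 5) − 0.05·(12, -12, 60) = (0.9, -1.4, 2)
(u₂, v₂, w₂) = (0.9, -1.4, 2) − 0.05·(7.2, -8.4, 24) = (0.54, -0.98, 0.8)
(u₃, v₃, w₃) = (0.54, -0.98, 0.8) − 0.05·(4.32, -5.88, 9.6) = (0.324, -0.686, 0.32)
(u₄, v₄, w₄) = (0.324, -0.686, 0.32) − 0.05·(2.592, -4.116, 3.84) = (0.1944, -0.4802, 0.128)
(u₅, v₅, w₅) = (0.1944, -0.4802, 0.128) − 0.05·(1.5552, -2.8812, 1.536) = (0.11664, -0.33614, 0.0512)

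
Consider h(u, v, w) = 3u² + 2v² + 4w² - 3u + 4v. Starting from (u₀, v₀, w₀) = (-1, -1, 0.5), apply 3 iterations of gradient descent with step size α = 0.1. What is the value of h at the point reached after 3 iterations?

-2.722288

∇h = (6u - 3, 4v + 4, 8w)
Step 1: at (-1, -1, 0.5), ∇h = (-9, 0, 4) → (-1, -1, 0.5) − 0.1·(-9, 0, 4) = (-0.1, -1, 0.1)
Step 2: at (-0.1, -1, 0.1), ∇h = (-3.6, 0, 0.8) → (-0.1, -1, 0.1) − 0.1·(-3.6, 0, 0.8) = (0.26, -1, 0.02)
Step 3: at (0.26, -1, 0.02), ∇h = (-1.44, 0, 0.16) → (0.26, -1, 0.02) − 0.1·(-1.44, 0, 0.16) = (0.404, -1, 0.004)
h(0.404, -1, 0.004) = -2.722288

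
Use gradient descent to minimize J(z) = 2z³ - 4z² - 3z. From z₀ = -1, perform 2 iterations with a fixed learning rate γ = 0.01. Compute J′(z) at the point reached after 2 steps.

16.208015466456

J′(z) = 6z² - 8z - 3
Step 1: J′(-1) = 11; z₁ = -1 − 0.01·11 = -1.11
Step 2: J′(-1.11) = 13.2726; z₂ = -1.11 − 0.01·13.2726 = -1.242726
J′(z) at (-1.242726) = 16.208015466456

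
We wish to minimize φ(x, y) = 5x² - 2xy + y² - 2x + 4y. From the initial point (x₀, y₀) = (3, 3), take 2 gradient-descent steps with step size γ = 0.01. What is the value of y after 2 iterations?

2.9164

∇φ = (10x - 2y - 2, -2x + 2y + 4)
(x₁, y₁) = (3, 3) − 0.01·(22, 4) = (2.78, 2.96)
(x₂, y₂) = (2.78, 2.96) − 0.01·(19.88, 4.36) = (2.5812, 2.9164)
y = 2.9164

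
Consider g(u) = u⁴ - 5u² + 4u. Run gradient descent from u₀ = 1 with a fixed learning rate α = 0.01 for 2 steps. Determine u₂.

1.03955168

g′(u) = 4u³ - 10u + 4
u₁ = 1 − 0.01·(-2) = 1.02
u₂ = 1.02 − 0.01·(-1.955168) = 1.03955168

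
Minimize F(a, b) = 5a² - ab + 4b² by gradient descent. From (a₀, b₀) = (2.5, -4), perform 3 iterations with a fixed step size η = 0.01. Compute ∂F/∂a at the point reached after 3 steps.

20.2917355

∇F = (10a - b, -a + 8b)
Step 1: at (2.5, -4), ∇F = (29, -34.5) → (2.5, -4) − 0.01·(29, -34.5) = (2.21, -3.655)
Step 2: at (2.21, -3.655), ∇F = (25.755, -31.45) → (2.21, -3.655) − 0.01·(25.755, -31.45) = (1.95245, -3.3405)
Step 3: at (1.95245, -3.3405), ∇F = (22.865, -28.67645) → (1.95245, -3.3405) − 0.01·(22.865, -28.67645) = (1.7238, -3.0537355)
∂F/∂a at (1.7238, -3.0537355) = 20.2917355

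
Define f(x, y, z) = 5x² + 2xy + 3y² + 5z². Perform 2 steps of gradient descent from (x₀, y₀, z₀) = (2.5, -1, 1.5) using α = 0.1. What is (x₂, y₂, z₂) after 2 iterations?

(0.18, -0.4, 0)

∇f = (10x + 2y, 2x + 6y, 10z)
Step 1: at (2.5, -1, 1.5), ∇f = (23, -1, 15) → (2.5, -1, 1.5) − 0.1·(23, -1, 15) = (0.2, -0.9, 0)
Step 2: at (0.2, -0.9, 0), ∇f = (0.2, -5, 0) → (0.2, -0.9, 0) − 0.1·(0.2, -5, 0) = (0.18, -0.4, 0)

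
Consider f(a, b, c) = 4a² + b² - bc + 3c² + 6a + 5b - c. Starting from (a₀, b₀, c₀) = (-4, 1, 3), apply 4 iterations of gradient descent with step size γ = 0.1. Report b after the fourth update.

-0.7256

∇f = (8a + 6, 2b - c + 5, -b + 6c - 1)
(a₁, b₁, c₁) = (-4, 1, 3) − 0.1·(-26, 4, 16) = (-1.4, 0.6, 1.4)
(a₂, b₂, c₂) = (-1.4, 0.6, 1.4) − 0.1·(-5.2, 4.8, 6.8) = (-0.88, 0.12, 0.72)
(a₃, b₃, c₃) = (-0.88, 0.12, 0.72) − 0.1·(-1.04, 4.52, 3.2) = (-0.776, -0.332, 0.4)
(a₄, b₄, c₄) = (-0.776, -0.332, 0.4) − 0.1·(-0.208, 3.936, 1.732) = (-0.7552, -0.7256, 0.2268)
b = -0.7256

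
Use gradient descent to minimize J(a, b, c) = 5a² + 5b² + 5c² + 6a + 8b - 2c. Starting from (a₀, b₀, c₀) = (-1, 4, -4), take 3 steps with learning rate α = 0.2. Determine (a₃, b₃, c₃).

∇J = (10a + 6, 10b + 8, 10c - 2)
(a₁, b₁, c₁) = (-1, 4, -4) − 0.2·(-4, 48, -42) = (-0.2, -5.6, 4.4)
(a₂, b₂, c₂) = (-0.2, -5.6, 4.4) − 0.2·(4, -48, 42) = (-1, 4, -4)
(a₃, b₃, c₃) = (-1, 4, -4) − 0.2·(-4, 48, -42) = (-0.2, -5.6, 4.4)

(-0.2, -5.6, 4.4)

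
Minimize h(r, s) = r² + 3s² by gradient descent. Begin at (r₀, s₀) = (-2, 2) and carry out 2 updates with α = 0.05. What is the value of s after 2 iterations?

0.98

∇h = (2r, 6s)
Step 1: at (-2, 2), ∇h = (-4, 12) → (-2, 2) − 0.05·(-4, 12) = (-1.8, 1.4)
Step 2: at (-1.8, 1.4), ∇h = (-3.6, 8.4) → (-1.8, 1.4) − 0.05·(-3.6, 8.4) = (-1.62, 0.98)
s = 0.98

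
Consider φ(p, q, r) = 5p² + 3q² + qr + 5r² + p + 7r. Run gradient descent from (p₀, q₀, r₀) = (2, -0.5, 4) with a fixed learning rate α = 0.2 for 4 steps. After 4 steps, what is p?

∇φ = (10p + 1, 6q + r, q + 10r + 7)
(p₁, q₁, r₁) = (2, -0.5, 4) − 0.2·(21, 1, 46.5) = (-2.2, -0.7, -5.3)
(p₂, q₂, r₂) = (-2.2, -0.7, -5.3) − 0.2·(-21, -9.5, -46.7) = (2, 1.2, 4.04)
(p₃, q₃, r₃) = (2, 1.2, 4.04) − 0.2·(21, 11.24, 48.6) = (-2.2, -1.048, -5.68)
(p₄, q₄, r₄) = (-2.2, -1.048, -5.68) − 0.2·(-21, -11.968, -50.848) = (2, 1.3456, 4.4896)
p = 2

2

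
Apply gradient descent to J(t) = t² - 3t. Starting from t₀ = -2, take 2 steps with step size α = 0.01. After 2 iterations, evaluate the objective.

J′(t) = 2t - 3
t₁ = -2 − 0.01·(-7) = -1.93
t₂ = -1.93 − 0.01·(-6.86) = -1.8614
J(-1.8614) = 9.04900996

9.04900996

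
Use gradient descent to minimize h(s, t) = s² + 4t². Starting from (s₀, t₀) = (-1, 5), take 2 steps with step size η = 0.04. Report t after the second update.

2.312

∇h = (2s, 8t)
Step 1: at (-1, 5), ∇h = (-2, 40) → (-1, 5) − 0.04·(-2, 40) = (-0.92, 3.4)
Step 2: at (-0.92, 3.4), ∇h = (-1.84, 27.2) → (-0.92, 3.4) − 0.04·(-1.84, 27.2) = (-0.8464, 2.312)
t = 2.312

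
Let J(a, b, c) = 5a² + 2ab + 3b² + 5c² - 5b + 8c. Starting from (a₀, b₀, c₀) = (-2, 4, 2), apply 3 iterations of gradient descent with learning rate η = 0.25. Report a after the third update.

2.125

∇J = (10a + 2b, 2a + 6b - 5, 10c + 8)
(a₁, b₁, c₁) = (-2, 4, 2) − 0.25·(-12, 15, 28) = (1, 0.25, -5)
(a₂, b₂, c₂) = (1, 0.25, -5) − 0.25·(10.5, -1.5, -42) = (-1.625, 0.625, 5.5)
(a₃, b₃, c₃) = (-1.625, 0.625, 5.5) − 0.25·(-15, -4.5, 63) = (2.125, 1.75, -10.25)
a = 2.125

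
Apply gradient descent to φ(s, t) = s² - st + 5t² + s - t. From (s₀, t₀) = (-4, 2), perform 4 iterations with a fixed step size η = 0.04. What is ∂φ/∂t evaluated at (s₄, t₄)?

∇φ = (2s - t + 1, -s + 10t - 1)
Step 1: at (-4, 2), ∇φ = (-9, 23) → (-4, 2) − 0.04·(-9, 23) = (-3.64, 1.08)
Step 2: at (-3.64, 1.08), ∇φ = (-7.36, 13.44) → (-3.64, 1.08) − 0.04·(-7.36, 13.44) = (-3.3456, 0.5424)
Step 3: at (-3.3456, 0.5424), ∇φ = (-6.2336, 7.7696) → (-3.3456, 0.5424) − 0.04·(-6.2336, 7.7696) = (-3.096256, 0.231616)
Step 4: at (-3.096256, 0.231616), ∇φ = (-5.424128, 4.412416) → (-3.096256, 0.231616) − 0.04·(-5.424128, 4.412416) = (-2.87929088, 0.05511936)
∂φ/∂t at (-2.87929088, 0.05511936) = 2.43048448

2.43048448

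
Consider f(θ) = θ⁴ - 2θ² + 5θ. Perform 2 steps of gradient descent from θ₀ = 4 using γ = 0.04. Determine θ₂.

24.28992

f′(θ) = 4θ³ - 4θ + 5
θ₁ = 4 − 0.04·245 = -5.8
θ₂ = -5.8 − 0.04·(-752.248) = 24.28992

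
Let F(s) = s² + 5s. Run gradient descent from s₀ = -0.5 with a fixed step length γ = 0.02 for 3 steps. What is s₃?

F′(s) = 2s + 5
Step 1: F′(-0.5) = 4; s₁ = -0.5 − 0.02·4 = -0.58
Step 2: F′(-0.58) = 3.84; s₂ = -0.58 − 0.02·3.84 = -0.6568
Step 3: F′(-0.6568) = 3.6864; s₃ = -0.6568 − 0.02·3.6864 = -0.730528

-0.730528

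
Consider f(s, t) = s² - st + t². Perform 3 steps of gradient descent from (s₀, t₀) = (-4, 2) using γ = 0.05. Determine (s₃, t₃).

(-2.69975, 0.985)

∇f = (2s - t, -s + 2t)
(s₁, t₁) = (-4, 2) − 0.05·(-10, 8) = (-3.5, 1.6)
(s₂, t₂) = (-3.5, 1.6) − 0.05·(-8.6, 6.7) = (-3.07, 1.265)
(s₃, t₃) = (-3.07, 1.265) − 0.05·(-7.405, 5.6) = (-2.69975, 0.985)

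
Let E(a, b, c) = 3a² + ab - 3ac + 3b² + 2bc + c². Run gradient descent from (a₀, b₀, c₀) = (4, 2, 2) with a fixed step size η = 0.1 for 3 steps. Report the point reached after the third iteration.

(1.432, -0.928, 2.608)

∇E = (6a + b - 3c, a + 6b + 2c, -3a + 2b + 2c)
(a₁, b₁, c₁) = (4, 2, 2) − 0.1·(20, 20, -4) = (2, 0, 2.4)
(a₂, b₂, c₂) = (2, 0, 2.4) − 0.1·(4.8, 6.8, -1.2) = (1.52, -0.68, 2.52)
(a₃, b₃, c₃) = (1.52, -0.68, 2.52) − 0.1·(0.88, 2.48, -0.88) = (1.432, -0.928, 2.608)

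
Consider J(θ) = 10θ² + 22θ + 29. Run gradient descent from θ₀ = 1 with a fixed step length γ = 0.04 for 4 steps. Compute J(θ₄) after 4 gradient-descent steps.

16.900112896

J′(θ) = 20θ + 22
Step 1: J′(1) = 42; θ₁ = 1 − 0.04·42 = -0.68
Step 2: J′(-0.68) = 8.4; θ₂ = -0.68 − 0.04·8.4 = -1.016
Step 3: J′(-1.016) = 1.68; θ₃ = -1.016 − 0.04·1.68 = -1.0832
Step 4: J′(-1.0832) = 0.336; θ₄ = -1.0832 − 0.04·0.336 = -1.09664
J(-1.09664) = 16.900112896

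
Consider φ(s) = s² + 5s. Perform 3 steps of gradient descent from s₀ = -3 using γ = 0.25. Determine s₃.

φ′(s) = 2s + 5
Step 1: φ′(-3) = -1; s₁ = -3 − 0.25·(-1) = -2.75
Step 2: φ′(-2.75) = -0.5; s₂ = -2.75 − 0.25·(-0.5) = -2.625
Step 3: φ′(-2.625) = -0.25; s₃ = -2.625 − 0.25·(-0.25) = -2.5625

-2.5625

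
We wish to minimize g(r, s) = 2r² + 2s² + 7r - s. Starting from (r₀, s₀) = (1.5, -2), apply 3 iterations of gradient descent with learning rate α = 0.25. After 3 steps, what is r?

-1.75

∇g = (4r + 7, 4s - 1)
Step 1: at (1.5, -2), ∇g = (13, -9) → (1.5, -2) − 0.25·(13, -9) = (-1.75, 0.25)
Step 2: at (-1.75, 0.25), ∇g = (0, 0) → (-1.75, 0.25) − 0.25·(0, 0) = (-1.75, 0.25)
Step 3: at (-1.75, 0.25), ∇g = (0, 0) → (-1.75, 0.25) − 0.25·(0, 0) = (-1.75, 0.25)
r = -1.75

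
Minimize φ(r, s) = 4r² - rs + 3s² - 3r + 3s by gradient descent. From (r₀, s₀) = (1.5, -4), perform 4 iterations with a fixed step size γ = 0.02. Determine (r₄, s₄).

(0.72812712, -2.52389552)

∇φ = (8r - s - 3, -r + 6s + 3)
(r₁, s₁) = (1.5, -4) − 0.02·(13, -22.5) = (1.24, -3.55)
(r₂, s₂) = (1.24, -3.55) − 0.02·(10.47, -19.54) = (1.0306, -3.1592)
(r₃, s₃) = (1.0306, -3.1592) − 0.02·(8.404, -16.9858) = (0.86252, -2.819484)
(r₄, s₄) = (0.86252, -2.819484) − 0.02·(6.719644, -14.779424) = (0.72812712, -2.52389552)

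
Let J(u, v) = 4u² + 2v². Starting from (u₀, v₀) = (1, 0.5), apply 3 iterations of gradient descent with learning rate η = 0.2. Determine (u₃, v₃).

∇J = (8u, 4v)
(u₁, v₁) = (1, 0.5) − 0.2·(8, 2) = (-0.6, 0.1)
(u₂, v₂) = (-0.6, 0.1) − 0.2·(-4.8, 0.4) = (0.36, 0.02)
(u₃, v₃) = (0.36, 0.02) − 0.2·(2.88, 0.08) = (-0.216, 0.004)

(-0.216, 0.004)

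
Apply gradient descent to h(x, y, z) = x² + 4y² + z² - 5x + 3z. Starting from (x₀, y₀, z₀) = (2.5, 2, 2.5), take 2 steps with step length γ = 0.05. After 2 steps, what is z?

∇h = (2x - 5, 8y, 2z + 3)
(x₁, y₁, z₁) = (2.5, 2, 2.5) − 0.05·(0, 16, 8) = (2.5, 1.2, 2.1)
(x₂, y₂, z₂) = (2.5, 1.2, 2.1) − 0.05·(0, 9.6, 7.2) = (2.5, 0.72, 1.74)
z = 1.74

1.74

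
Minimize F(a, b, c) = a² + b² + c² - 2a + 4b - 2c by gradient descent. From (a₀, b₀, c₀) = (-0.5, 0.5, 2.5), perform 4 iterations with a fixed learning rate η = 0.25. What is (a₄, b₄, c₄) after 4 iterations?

∇F = (2a - 2, 2b + 4, 2c - 2)
Step 1: at (-0.5, 0.5, 2.5), ∇F = (-3, 5, 3) → (-0.5, 0.5, 2.5) − 0.25·(-3, 5, 3) = (0.25, -0.75, 1.75)
Step 2: at (0.25, -0.75, 1.75), ∇F = (-1.5, 2.5, 1.5) → (0.25, -0.75, 1.75) − 0.25·(-1.5, 2.5, 1.5) = (0.625, -1.375, 1.375)
Step 3: at (0.625, -1.375, 1.375), ∇F = (-0.75, 1.25, 0.75) → (0.625, -1.375, 1.375) − 0.25·(-0.75, 1.25, 0.75) = (0.8125, -1.6875, 1.1875)
Step 4: at (0.8125, -1.6875, 1.1875), ∇F = (-0.375, 0.625, 0.375) → (0.8125, -1.6875, 1.1875) − 0.25·(-0.375, 0.625, 0.375) = (0.90625, -1.84375, 1.09375)

(0.90625, -1.84375, 1.09375)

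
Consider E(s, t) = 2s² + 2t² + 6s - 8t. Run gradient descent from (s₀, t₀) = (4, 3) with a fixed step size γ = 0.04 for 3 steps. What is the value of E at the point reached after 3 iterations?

∇E = (4s + 6, 4t - 8)
(s₁, t₁) = (4, 3) − 0.04·(22, 4) = (3.12, 2.84)
(s₂, t₂) = (3.12, 2.84) − 0.04·(18.48, 3.36) = (2.3808, 2.7056)
(s₃, t₃) = (2.3808, 2.7056) − 0.04·(15.5232, 2.8224) = (1.759872, 2.592704)
E(1.759872, 2.592704) = 9.456126976

9.456126976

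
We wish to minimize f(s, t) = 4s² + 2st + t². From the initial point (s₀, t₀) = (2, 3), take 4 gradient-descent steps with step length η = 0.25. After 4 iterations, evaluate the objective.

103.08984375

∇f = (8s + 2t, 2s + 2t)
Step 1: at (2, 3), ∇f = (22, 10) → (2, 3) − 0.25·(22, 10) = (-3.5, 0.5)
Step 2: at (-3.5, 0.5), ∇f = (-27, -6) → (-3.5, 0.5) − 0.25·(-27, -6) = (3.25, 2)
Step 3: at (3.25, 2), ∇f = (30, 10.5) → (3.25, 2) − 0.25·(30, 10.5) = (-4.25, -0.625)
Step 4: at (-4.25, -0.625), ∇f = (-35.25, -9.75) → (-4.25, -0.625) − 0.25·(-35.25, -9.75) = (4.5625, 1.8125)
f(4.5625, 1.8125) = 103.08984375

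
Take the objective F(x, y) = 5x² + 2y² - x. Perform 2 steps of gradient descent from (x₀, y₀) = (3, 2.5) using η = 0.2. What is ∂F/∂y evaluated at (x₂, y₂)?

∇F = (10x - 1, 4y)
(x₁, y₁) = (3, 2.5) − 0.2·(29, 10) = (-2.8, 0.5)
(x₂, y₂) = (-2.8, 0.5) − 0.2·(-29, 2) = (3, 0.1)
∂F/∂y at (3, 0.1) = 0.4

0.4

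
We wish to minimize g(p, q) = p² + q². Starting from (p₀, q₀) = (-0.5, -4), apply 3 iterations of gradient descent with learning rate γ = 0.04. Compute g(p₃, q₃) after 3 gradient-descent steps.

∇g = (2p, 2q)
(p₁, q₁) = (-0.5, -4) − 0.04·(-1, -8) = (-0.46, -3.68)
(p₂, q₂) = (-0.46, -3.68) − 0.04·(-0.92, -7.36) = (-0.4232, -3.3856)
(p₃, q₃) = (-0.4232, -3.3856) − 0.04·(-0.8464, -6.7712) = (-0.389344, -3.114752)
g(-0.389344, -3.114752) = 9.85326877184

9.85326877184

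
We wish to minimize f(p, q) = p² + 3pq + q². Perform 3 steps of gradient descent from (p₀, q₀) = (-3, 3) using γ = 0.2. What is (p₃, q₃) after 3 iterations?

∇f = (2p + 3q, 3p + 2q)
(p₁, q₁) = (-3, 3) − 0.2·(3, -3) = (-3.6, 3.6)
(p₂, q₂) = (-3.6, 3.6) − 0.2·(3.6, -3.6) = (-4.32, 4.32)
(p₃, q₃) = (-4.32, 4.32) − 0.2·(4.32, -4.32) = (-5.184, 5.184)

(-5.184, 5.184)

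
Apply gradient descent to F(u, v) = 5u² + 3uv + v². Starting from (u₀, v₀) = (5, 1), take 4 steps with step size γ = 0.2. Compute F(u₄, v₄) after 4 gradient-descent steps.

605.4477824

∇F = (10u + 3v, 3u + 2v)
(u₁, v₁) = (5, 1) − 0.2·(53, 17) = (-5.6, -2.4)
(u₂, v₂) = (-5.6, -2.4) − 0.2·(-63.2, -21.6) = (7.04, 1.92)
(u₃, v₃) = (7.04, 1.92) − 0.2·(76.16, 24.96) = (-8.192, -3.072)
(u₄, v₄) = (-8.192, -3.072) − 0.2·(-91.136, -30.72) = (10.0352, 3.072)
F(10.0352, 3.072) = 605.4477824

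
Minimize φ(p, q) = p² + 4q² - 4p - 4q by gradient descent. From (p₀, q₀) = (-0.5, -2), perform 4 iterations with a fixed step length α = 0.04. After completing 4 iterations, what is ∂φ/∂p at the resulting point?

∇φ = (2p - 4, 8q - 4)
(p₁, q₁) = (-0.5, -2) − 0.04·(-5, -20) = (-0.3, -1.2)
(p₂, q₂) = (-0.3, -1.2) − 0.04·(-4.6, -13.6) = (-0.116, -0.656)
(p₃, q₃) = (-0.116, -0.656) − 0.04·(-4.232, -9.248) = (0.05328, -0.28608)
(p₄, q₄) = (0.05328, -0.28608) − 0.04·(-3.89344, -6.28864) = (0.2090176, -0.0345344)
∂φ/∂p at (0.2090176, -0.0345344) = -3.5819648

-3.5819648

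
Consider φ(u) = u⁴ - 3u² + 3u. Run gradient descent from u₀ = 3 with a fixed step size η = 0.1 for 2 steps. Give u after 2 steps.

89.6388

φ′(u) = 4u³ - 6u + 3
Step 1: φ′(3) = 93; u₁ = 3 − 0.1·93 = -6.3
Step 2: φ′(-6.3) = -959.388; u₂ = -6.3 − 0.1·(-959.388) = 89.6388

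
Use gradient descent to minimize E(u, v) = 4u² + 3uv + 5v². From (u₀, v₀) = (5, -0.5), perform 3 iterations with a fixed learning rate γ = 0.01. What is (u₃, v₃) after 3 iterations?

∇E = (8u + 3v, 3u + 10v)
Step 1: at (5, -0.5), ∇E = (38.5, 10) → (5, -0.5) − 0.01·(38.5, 10) = (4.615, -0.6)
Step 2: at (4.615, -0.6), ∇E = (35.12, 7.845) → (4.615, -0.6) − 0.01·(35.12, 7.845) = (4.2638, -0.67845)
Step 3: at (4.2638, -0.67845), ∇E = (32.07505, 6.0069) → (4.2638, -0.67845) − 0.01·(32.07505, 6.0069) = (3.9430495, -0.738519)

(3.9430495, -0.738519)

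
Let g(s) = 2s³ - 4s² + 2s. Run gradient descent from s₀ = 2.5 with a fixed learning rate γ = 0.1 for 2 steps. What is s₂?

0.6085

g′(s) = 6s² - 8s + 2
s₁ = 2.5 − 0.1·19.5 = 0.55
s₂ = 0.55 − 0.1·(-0.585) = 0.6085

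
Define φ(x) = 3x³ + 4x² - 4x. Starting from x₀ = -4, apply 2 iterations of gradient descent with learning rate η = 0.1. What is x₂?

φ′(x) = 9x² + 8x - 4
x₁ = -4 − 0.1·108 = -14.8
x₂ = -14.8 − 0.1·1848.96 = -199.696

-199.696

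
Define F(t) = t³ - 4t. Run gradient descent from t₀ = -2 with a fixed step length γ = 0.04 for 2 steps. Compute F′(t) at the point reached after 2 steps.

19.619022405632

F′(t) = 3t² - 4
t₁ = -2 − 0.04·8 = -2.32
t₂ = -2.32 − 0.04·12.1472 = -2.805888
F′(t) at (-2.805888) = 19.619022405632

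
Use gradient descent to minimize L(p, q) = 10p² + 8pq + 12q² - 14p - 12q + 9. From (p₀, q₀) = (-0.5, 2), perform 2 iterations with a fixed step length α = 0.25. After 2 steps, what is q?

30

∇L = (20p + 8q - 14, 8p + 24q - 12)
(p₁, q₁) = (-0.5, 2) − 0.25·(-8, 32) = (1.5, -6)
(p₂, q₂) = (1.5, -6) − 0.25·(-32, -144) = (9.5, 30)
q = 30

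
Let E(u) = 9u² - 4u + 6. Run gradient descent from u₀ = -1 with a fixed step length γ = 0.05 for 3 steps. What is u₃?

E′(u) = 18u - 4
Step 1: E′(-1) = -22; u₁ = -1 − 0.05·(-22) = 0.1
Step 2: E′(0.1) = -2.2; u₂ = 0.1 − 0.05·(-2.2) = 0.21
Step 3: E′(0.21) = -0.22; u₃ = 0.21 − 0.05·(-0.22) = 0.221

0.221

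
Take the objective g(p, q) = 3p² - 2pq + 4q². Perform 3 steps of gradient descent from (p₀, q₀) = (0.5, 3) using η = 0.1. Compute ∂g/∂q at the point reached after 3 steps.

∇g = (6p - 2q, -2p + 8q)
(p₁, q₁) = (0.5, 3) − 0.1·(-3, 23) = (0.8, 0.7)
(p₂, q₂) = (0.8, 0.7) − 0.1·(3.4, 4) = (0.46, 0.3)
(p₃, q₃) = (0.46, 0.3) − 0.1·(2.16, 1.48) = (0.244, 0.152)
∂g/∂q at (0.244, 0.152) = 0.728

0.728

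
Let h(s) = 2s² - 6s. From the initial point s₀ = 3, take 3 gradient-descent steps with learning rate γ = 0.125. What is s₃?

1.6875

h′(s) = 4s - 6
Step 1: h′(3) = 6; s₁ = 3 − 0.125·6 = 2.25
Step 2: h′(2.25) = 3; s₂ = 2.25 − 0.125·3 = 1.875
Step 3: h′(1.875) = 1.5; s₃ = 1.875 − 0.125·1.5 = 1.6875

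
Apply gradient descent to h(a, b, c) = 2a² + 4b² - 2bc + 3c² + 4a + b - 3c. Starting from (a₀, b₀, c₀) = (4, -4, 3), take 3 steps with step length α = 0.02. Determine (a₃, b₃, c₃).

(2.89344, -2.16512, 1.858752)

∇h = (4a + 4, 8b - 2c + 1, -2b + 6c - 3)
(a₁, b₁, c₁) = (4, -4, 3) − 0.02·(20, -37, 23) = (3.6, -3.26, 2.54)
(a₂, b₂, c₂) = (3.6, -3.26, 2.54) − 0.02·(18.4, -30.16, 18.76) = (3.232, -2.6568, 2.1648)
(a₃, b₃, c₃) = (3.232, -2.6568, 2.1648) − 0.02·(16.928, -24.584, 15.3024) = (2.89344, -2.16512, 1.858752)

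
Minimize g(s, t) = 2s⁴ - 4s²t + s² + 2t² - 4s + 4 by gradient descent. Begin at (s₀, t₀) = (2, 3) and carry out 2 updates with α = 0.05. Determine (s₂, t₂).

∇g = (8s³ - 8st + 2s - 4, -4s² + 4t)
(s₁, t₁) = (2, 3) − 0.05·(16, -4) = (1.2, 3.2)
(s₂, t₂) = (1.2, 3.2) − 0.05·(-18.496, 7.04) = (2.1248, 2.848)

(2.1248, 2.848)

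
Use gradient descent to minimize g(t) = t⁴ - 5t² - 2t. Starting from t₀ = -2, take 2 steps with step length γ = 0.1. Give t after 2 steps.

-0.9136

g′(t) = 4t³ - 10t - 2
Step 1: g′(-2) = -14; t₁ = -2 − 0.1·(-14) = -0.6
Step 2: g′(-0.6) = 3.136; t₂ = -0.6 − 0.1·3.136 = -0.9136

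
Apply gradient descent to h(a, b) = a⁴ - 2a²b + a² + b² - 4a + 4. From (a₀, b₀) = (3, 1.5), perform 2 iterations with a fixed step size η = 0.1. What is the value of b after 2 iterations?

10.088

∇h = (4a³ - 4ab + 2a - 4, -2a² + 2b)
Step 1: at (3, 1.5), ∇h = (92, -15) → (3, 1.5) − 0.1·(92, -15) = (-6.2, 3)
Step 2: at (-6.2, 3), ∇h = (-895.312, -70.88) → (-6.2, 3) − 0.1·(-895.312, -70.88) = (83.3312, 10.088)
b = 10.088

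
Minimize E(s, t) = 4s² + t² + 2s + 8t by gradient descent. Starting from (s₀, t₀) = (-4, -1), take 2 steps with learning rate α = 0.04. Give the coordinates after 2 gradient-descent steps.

(-1.984, -1.4608)

∇E = (8s + 2, 2t + 8)
(s₁, t₁) = (-4, -1) − 0.04·(-30, 6) = (-2.8, -1.24)
(s₂, t₂) = (-2.8, -1.24) − 0.04·(-20.4, 5.52) = (-1.984, -1.4608)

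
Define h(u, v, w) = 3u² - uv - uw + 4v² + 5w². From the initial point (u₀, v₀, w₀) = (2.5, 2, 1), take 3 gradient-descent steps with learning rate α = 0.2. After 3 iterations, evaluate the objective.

∇h = (6u - v - w, -u + 8v, -u + 10w)
(u₁, v₁, w₁) = (2.5, 2, 1) − 0.2·(12, 13.5, 7.5) = (0.1, -0.7, -0.5)
(u₂, v₂, w₂) = (0.1, -0.7, -0.5) − 0.2·(1.8, -5.7, -5.1) = (-0.26, 0.44, 0.52)
(u₃, v₃, w₃) = (-0.26, 0.44, 0.52) − 0.2·(-2.52, 3.78, 5.46) = (0.244, -0.316, -0.572)
h(0.244, -0.316, -0.572) = 2.430624

2.430624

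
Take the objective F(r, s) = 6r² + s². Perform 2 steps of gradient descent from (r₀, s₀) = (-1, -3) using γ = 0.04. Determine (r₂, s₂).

∇F = (12r, 2s)
Step 1: at (-1, -3), ∇F = (-12, -6) → (-1, -3) − 0.04·(-12, -6) = (-0.52, -2.76)
Step 2: at (-0.52, -2.76), ∇F = (-6.24, -5.52) → (-0.52, -2.76) − 0.04·(-6.24, -5.52) = (-0.2704, -2.5392)

(-0.2704, -2.5392)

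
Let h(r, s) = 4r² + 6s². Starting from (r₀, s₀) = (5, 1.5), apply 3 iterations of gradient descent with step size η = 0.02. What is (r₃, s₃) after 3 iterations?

(2.96352, 0.658464)

∇h = (8r, 12s)
(r₁, s₁) = (5, 1.5) − 0.02·(40, 18) = (4.2, 1.14)
(r₂, s₂) = (4.2, 1.14) − 0.02·(33.6, 13.68) = (3.528, 0.8664)
(r₃, s₃) = (3.528, 0.8664) − 0.02·(28.224, 10.3968) = (2.96352, 0.658464)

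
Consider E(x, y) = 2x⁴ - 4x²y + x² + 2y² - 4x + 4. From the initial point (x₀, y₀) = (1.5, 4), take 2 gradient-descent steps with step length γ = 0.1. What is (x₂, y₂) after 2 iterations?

(-27.3944, 7.456)

∇E = (8x³ - 8xy + 2x - 4, -4x² + 4y)
Step 1: at (1.5, 4), ∇E = (-22, 7) → (1.5, 4) − 0.1·(-22, 7) = (3.7, 3.3)
Step 2: at (3.7, 3.3), ∇E = (310.944, -41.56) → (3.7, 3.3) − 0.1·(310.944, -41.56) = (-27.3944, 7.456)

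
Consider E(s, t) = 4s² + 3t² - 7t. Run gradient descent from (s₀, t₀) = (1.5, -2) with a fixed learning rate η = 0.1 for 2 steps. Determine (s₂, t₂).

(0.06, 0.66)

∇E = (8s, 6t - 7)
Step 1: at (1.5, -2), ∇E = (12, -19) → (1.5, -2) − 0.1·(12, -19) = (0.3, -0.1)
Step 2: at (0.3, -0.1), ∇E = (2.4, -7.6) → (0.3, -0.1) − 0.1·(2.4, -7.6) = (0.06, 0.66)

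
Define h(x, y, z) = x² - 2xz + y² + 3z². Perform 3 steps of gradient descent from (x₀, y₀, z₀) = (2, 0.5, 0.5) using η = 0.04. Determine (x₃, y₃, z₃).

∇h = (2x - 2z, 2y, -2x + 6z)
Step 1: at (2, 0.5, 0.5), ∇h = (3, 1, -1) → (2, 0.5, 0.5) − 0.04·(3, 1, -1) = (1.88, 0.46, 0.54)
Step 2: at (1.88, 0.46, 0.54), ∇h = (2.68, 0.92, -0.52) → (1.88, 0.46, 0.54) − 0.04·(2.68, 0.92, -0.52) = (1.7728, 0.4232, 0.5608)
Step 3: at (1.7728, 0.4232, 0.5608), ∇h = (2.424, 0.8464, -0.1808) → (1.7728, 0.4232, 0.5608) − 0.04·(2.424, 0.8464, -0.1808) = (1.67584, 0.389344, 0.568032)

(1.67584, 0.389344, 0.568032)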